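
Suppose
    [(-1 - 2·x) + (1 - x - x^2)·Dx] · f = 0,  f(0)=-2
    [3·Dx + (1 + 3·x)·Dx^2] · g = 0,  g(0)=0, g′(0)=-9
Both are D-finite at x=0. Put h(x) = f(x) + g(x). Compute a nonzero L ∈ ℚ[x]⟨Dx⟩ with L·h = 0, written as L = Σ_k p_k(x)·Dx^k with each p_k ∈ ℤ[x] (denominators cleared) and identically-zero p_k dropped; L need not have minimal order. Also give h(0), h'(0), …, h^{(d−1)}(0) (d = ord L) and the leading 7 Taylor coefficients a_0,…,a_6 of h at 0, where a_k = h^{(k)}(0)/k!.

L = (126 + 342·x + 468·x^2 + 180·x^3 + 108·x^4)·Dx + (156·x + 576·x^2 + 672·x^3 + 378·x^4 + 180·x^5)·Dx^2 + (-7 - 35·x - 29·x^2 + 63·x^3 + 99·x^4 + 93·x^5 + 36·x^6)·Dx^3  (order 3).
h: a_k = -2, -11, 19/2, -33, 203/4, -809/5, 677/2, …
ICs: h(0) = -2, h′(0) = -11, h′′(0) = 19.

f: a_k = -2, -2, -4, -6, -10, -16, -26, …
g: a_k = 0, -9, 27/2, -27, 243/4, -729/5, 729/2, …
f+g: L₀ = lclm(L_f,L_g), ord ≤ 1+2.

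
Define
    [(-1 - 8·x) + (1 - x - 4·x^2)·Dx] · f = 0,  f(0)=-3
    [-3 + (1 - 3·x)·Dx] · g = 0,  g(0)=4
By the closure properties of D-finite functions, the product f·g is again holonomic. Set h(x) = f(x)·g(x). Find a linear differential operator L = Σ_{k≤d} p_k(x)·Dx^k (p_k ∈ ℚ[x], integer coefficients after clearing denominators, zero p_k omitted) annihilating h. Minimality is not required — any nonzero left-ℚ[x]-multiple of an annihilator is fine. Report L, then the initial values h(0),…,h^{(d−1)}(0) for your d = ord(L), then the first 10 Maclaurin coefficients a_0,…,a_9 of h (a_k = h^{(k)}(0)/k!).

L = (-4 - 2·x + 36·x^2) + (1 - 4·x - x^2 + 12·x^3)·Dx  (order 1).
h: a_k = -12, -48, -204, -720, -2508, -8304, -27084, -86544, -273612, -855984, …
ICs: h(0) = -12.

f: a_k = -3, -3, -15, -27, -87, -195, -543, -1323, -3495, -8787, …
g: a_k = 4, 12, 36, 108, 324, 972, 2916, 8748, 26244, 78732, …
L₀ := L_f ⊗_s L_g (sym. prod.), ord ≤ 1.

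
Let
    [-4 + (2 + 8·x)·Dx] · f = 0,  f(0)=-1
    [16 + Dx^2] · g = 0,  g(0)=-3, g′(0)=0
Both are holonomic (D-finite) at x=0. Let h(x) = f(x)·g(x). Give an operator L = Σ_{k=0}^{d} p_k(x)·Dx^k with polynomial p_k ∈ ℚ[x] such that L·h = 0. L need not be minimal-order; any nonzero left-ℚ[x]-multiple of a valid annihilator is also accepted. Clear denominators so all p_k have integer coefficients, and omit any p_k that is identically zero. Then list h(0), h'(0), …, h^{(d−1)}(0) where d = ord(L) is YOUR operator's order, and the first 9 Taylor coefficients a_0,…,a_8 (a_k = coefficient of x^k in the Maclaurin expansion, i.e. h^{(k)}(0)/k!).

L = (28 + 128·x + 256·x^2) + (-4 - 16·x)·Dx + (1 + 8·x + 16·x^2)·Dx^2  (order 2).
h: a_k = 3, 6, -30, -36, 50, 52, -1396/15, 3208/15, -88094/105, …
ICs: h(0) = 3, h′(0) = 6.

f: a_k = -1, -2, 2, -4, 10, -28, 84, -264, 858, …
g: a_k = -3, 0, 24, 0, -32, 0, 256/15, 0, -512/105, …
h₀=f·g: eliminate ⇒ L₀, order ≤ 1·2.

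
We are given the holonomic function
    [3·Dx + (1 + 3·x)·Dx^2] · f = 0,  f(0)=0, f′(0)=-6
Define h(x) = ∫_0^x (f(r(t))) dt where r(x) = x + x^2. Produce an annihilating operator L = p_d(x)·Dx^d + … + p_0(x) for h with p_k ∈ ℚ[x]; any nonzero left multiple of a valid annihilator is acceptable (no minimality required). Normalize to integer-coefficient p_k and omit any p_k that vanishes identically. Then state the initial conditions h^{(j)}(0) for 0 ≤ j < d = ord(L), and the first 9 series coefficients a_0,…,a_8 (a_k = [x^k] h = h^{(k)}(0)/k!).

f: a_k = 0, -6, 9, -18, 81/2, -486/5, 243, -4374/7, 6561/4, …
f∘r: x↦r, Dx↦Dx/r' in L_f ⇒ L₀.
Integrate: L := L₀·Dx.
L = (1 + 6·x + 6·x^2)·Dx^2 + (1 + 5·x + 9·x^2 + 6·x^3)·Dx^3  (order 3).
h: a_k = 0, 0, -3, 1, 0, -9/10, 9/5, -18/7, 81/28, …
ICs: h(0) = 0, h′(0) = 0, h′′(0) = -6.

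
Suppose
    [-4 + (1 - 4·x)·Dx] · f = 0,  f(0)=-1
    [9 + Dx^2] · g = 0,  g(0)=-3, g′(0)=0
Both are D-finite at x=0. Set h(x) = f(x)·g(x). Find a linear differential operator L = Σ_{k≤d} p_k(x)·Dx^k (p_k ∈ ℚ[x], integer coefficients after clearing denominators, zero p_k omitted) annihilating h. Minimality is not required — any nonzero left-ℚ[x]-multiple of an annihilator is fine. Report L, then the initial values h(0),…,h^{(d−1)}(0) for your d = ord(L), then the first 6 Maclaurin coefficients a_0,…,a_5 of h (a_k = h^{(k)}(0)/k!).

L = (-9 + 36·x) + 8·Dx + (-1 + 4·x)·Dx^2  (order 2).
h: a_k = 3, 12, 69/2, 138, 4497/8, 4497/2, …
ICs: h(0) = 3, h′(0) = 12.

f: a_k = -1, -4, -16, -64, -256, -1024, …
g: a_k = -3, 0, 27/2, 0, -81/8, 0, …
h₀=f·g: eliminate ⇒ L₀, order ≤ 1·2.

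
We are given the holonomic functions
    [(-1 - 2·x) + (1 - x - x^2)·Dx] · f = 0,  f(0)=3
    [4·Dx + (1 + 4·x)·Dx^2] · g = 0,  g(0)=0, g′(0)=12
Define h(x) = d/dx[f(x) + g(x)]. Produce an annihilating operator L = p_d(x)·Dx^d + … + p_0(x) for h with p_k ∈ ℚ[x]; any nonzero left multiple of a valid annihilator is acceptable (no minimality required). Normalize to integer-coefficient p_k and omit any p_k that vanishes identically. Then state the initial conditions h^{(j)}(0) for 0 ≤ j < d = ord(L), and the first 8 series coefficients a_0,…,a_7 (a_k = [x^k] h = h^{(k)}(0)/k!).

f: a_k = 3, 3, 6, 9, 15, 24, 39, 63, …
g: a_k = 0, 12, -24, 64, -192, 3072/5, -2048, 49152/7, …
Weyl lclm of L_f,L_g ⇒ L₀ (ord ≤ 3).
Differentiate: ansatz ord ≤ ord L₀ ⇒ L.
L = (100 + 272·x + 392·x^2 + 144·x^3 + 96·x^4) + (-7 + 96·x + 434·x^2 + 540·x^3 + 304·x^4 + 160·x^5)·Dx + (-4 - 25·x - 28·x^2 + 46·x^3 + 73·x^4 + 76·x^5 + 32·x^6)·Dx^2  (order 2).
h: a_k = 15, -36, 219, -708, 3192, -12054, 49593, -195792, …
ICs: h(0) = 15, h′(0) = -36.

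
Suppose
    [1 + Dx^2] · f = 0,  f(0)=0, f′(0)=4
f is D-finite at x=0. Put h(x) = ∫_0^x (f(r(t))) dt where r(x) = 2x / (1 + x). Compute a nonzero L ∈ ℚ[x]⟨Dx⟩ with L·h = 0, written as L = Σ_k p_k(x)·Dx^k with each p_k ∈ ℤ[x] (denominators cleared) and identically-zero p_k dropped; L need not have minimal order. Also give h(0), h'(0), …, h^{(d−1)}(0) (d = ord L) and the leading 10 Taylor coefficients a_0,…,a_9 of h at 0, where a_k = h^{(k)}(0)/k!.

L = 4·Dx + (2 + 6·x + 6·x^2 + 2·x^3)·Dx^2 + (1 + 4·x + 6·x^2 + 4·x^3 + x^4)·Dx^3  (order 3).
h: a_k = 0, 0, 4, -8/3, 2/3, 8/5, -172/45, 40/7, -2209/315, 3032/405, …
ICs: h(0) = 0, h′(0) = 0, h′′(0) = 8.

f: a_k = 0, 4, 0, -2/3, 0, 1/30, 0, -1/1260, 0, 1/90720, …
f∘r: x↦r, Dx↦Dx/r' in L_f ⇒ L₀.
h=∫h₀ ⇒ L = L₀·Dx.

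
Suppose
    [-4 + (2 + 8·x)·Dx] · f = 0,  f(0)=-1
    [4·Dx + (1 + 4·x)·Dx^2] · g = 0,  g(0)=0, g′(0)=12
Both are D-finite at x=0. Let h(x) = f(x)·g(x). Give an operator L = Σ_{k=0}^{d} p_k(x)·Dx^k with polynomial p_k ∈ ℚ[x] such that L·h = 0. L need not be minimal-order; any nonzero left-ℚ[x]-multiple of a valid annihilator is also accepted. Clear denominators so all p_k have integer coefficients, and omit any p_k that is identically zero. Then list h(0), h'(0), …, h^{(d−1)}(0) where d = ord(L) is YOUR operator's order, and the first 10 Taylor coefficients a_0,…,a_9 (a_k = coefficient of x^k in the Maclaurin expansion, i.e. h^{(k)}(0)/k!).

f: a_k = -1, -2, 2, -4, 10, -28, 84, -264, 858, -2860, …
g: a_k = 0, 12, -24, 64, -192, 3072/5, -2048, 49152/7, -24576, 262144/3, …
Sym-product of L_f,L_g gives L₀ (≤ ord 2).
L = 4 + (1 + 8·x + 16·x^2)·Dx^2  (order 2).
h: a_k = 0, -12, 0, 8, -32, 568/5, -1984/5, 48688/35, -172096/35, 368216/21, …
ICs: h(0) = 0, h′(0) = -12.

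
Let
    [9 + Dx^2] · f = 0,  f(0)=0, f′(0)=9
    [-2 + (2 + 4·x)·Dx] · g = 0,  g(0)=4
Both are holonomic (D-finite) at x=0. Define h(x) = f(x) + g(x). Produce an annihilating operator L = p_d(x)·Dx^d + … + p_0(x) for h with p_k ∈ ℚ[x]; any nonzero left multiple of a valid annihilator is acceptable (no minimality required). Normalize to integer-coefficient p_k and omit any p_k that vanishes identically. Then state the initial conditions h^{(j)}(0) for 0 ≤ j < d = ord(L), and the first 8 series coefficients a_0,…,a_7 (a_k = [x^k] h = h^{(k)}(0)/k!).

f: a_k = 0, 9, 0, -27/2, 0, 243/40, 0, -729/560, …
g: a_k = 4, 4, -2, 2, -5/2, 7/2, -21/4, 33/4, …
f+g: L₀ = lclm(L_f,L_g), ord ≤ 2+1.
L = (-54 - 162·x - 162·x^2) + (36 + 234·x + 486·x^2 + 324·x^3)·Dx + (-6 - 18·x - 18·x^2)·Dx^2 + (4 + 26·x + 54·x^2 + 36·x^3)·Dx^3  (order 3).
h: a_k = 4, 13, -2, -23/2, -5/2, 383/40, -21/4, 3891/560, …
ICs: h(0) = 4, h′(0) = 13, h′′(0) = -4.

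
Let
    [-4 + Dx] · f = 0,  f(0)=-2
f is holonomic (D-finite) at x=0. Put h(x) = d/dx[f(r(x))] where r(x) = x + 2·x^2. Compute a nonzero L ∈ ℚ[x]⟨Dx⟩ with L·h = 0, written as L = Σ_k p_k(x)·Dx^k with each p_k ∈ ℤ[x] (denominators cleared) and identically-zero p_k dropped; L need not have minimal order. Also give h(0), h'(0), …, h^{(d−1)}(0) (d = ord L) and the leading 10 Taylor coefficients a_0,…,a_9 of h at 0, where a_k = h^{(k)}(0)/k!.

f: a_k = -2, -8, -16, -64/3, -64/3, -256/15, -512/45, -2048/315, -1024/315, -4096/2835, …
Change of var in L_f (x↦r) gives L₀.
h₀' ⇒ L via d/dx closure of L₀.
L = (8 + 32·x + 64·x^2) + (-1 - 4·x)·Dx  (order 1).
h: a_k = -8, -64, -256, -2560/3, -6656/3, -77824/15, -475136/45, -6258688/315, -2146304/63, -155582464/2835, …
ICs: h(0) = -8.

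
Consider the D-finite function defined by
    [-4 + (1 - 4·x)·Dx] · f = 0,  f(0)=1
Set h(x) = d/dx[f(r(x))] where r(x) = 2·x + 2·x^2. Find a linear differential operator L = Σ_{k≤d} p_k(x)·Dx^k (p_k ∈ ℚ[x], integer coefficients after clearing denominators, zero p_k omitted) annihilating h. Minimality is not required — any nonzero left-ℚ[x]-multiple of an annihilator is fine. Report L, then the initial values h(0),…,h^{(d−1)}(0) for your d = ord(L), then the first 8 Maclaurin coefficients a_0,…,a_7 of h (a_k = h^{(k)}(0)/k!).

L = (18 + 48·x + 48·x^2) + (-1 + 6·x + 24·x^2 + 16·x^3)·Dx  (order 1).
h: a_k = 8, 144, 1920, 22784, 253440, 2706432, 28098560, 285769728, …
ICs: h(0) = 8.

f: a_k = 1, 4, 16, 64, 256, 1024, 4096, 16384, …
h₀=f(r): pull back L_f along r ⇒ L₀.
h=h₀': d/dx-closure on L₀ ⇒ L.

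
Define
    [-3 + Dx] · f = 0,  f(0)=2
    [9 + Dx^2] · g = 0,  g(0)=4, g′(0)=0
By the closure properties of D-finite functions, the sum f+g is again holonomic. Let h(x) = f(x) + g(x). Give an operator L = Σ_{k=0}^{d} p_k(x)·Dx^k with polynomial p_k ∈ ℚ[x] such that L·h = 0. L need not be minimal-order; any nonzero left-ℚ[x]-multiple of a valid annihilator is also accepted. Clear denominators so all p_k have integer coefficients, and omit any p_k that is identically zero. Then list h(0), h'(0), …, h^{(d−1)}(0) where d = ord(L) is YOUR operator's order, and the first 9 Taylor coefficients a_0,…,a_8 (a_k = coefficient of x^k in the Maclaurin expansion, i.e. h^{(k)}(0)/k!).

L = -27 + 9·Dx - 3·Dx^2 + Dx^3  (order 3).
h: a_k = 6, 6, -9, 9, 81/4, 81/20, -81/40, 243/280, 2187/2240, …
ICs: h(0) = 6, h′(0) = 6, h′′(0) = -18.

f: a_k = 2, 6, 9, 9, 27/4, 81/20, 81/40, 243/280, 729/2240, …
g: a_k = 4, 0, -18, 0, 27/2, 0, -81/20, 0, 729/1120, …
Sum ⇒ L₀ = lclm(L_f,L_g) in ℚ(x)⟨Dx⟩.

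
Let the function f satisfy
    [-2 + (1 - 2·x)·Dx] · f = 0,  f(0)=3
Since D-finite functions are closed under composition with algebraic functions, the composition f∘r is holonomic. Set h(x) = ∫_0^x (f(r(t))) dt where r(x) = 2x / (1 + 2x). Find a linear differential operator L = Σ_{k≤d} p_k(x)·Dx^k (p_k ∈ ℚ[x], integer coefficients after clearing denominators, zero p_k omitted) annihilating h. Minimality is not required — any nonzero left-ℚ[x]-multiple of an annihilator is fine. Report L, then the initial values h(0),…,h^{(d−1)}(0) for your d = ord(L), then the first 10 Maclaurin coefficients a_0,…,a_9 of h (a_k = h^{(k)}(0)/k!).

L = 4·Dx + (-1 + 4·x^2)·Dx^2  (order 2).
h: a_k = 0, 3, 6, 8, 12, 96/5, 32, 384/7, 96, 512/3, …
ICs: h(0) = 0, h′(0) = 3.

f: a_k = 3, 6, 12, 24, 48, 96, 192, 384, 768, 1536, …
Substitute x→r, Dx→(1/r')Dx; clear ⇒ L₀.
Integrate: L := L₀·Dx.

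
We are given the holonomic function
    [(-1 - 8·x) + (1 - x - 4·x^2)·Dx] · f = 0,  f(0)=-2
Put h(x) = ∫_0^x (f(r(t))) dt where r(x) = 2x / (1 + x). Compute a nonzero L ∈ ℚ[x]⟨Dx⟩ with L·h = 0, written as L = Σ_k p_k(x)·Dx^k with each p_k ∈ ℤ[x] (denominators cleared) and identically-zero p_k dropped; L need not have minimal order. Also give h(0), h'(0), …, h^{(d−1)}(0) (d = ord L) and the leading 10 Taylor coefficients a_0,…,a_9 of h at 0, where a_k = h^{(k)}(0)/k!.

f: a_k = -2, -2, -10, -18, -58, -130, -362, -882, -2330, -5858, …
Change of var in L_f (x↦r) gives L₀.
Integrate: L := L₀·Dx.
L = (2 + 34·x)·Dx + (-1 - x + 17·x^2 + 17·x^3)·Dx^2  (order 2).
h: a_k = 0, -2, -2, -12, -17, -612/5, -578/3, -10404/7, -4913/2, -19652, …
ICs: h(0) = 0, h′(0) = -2.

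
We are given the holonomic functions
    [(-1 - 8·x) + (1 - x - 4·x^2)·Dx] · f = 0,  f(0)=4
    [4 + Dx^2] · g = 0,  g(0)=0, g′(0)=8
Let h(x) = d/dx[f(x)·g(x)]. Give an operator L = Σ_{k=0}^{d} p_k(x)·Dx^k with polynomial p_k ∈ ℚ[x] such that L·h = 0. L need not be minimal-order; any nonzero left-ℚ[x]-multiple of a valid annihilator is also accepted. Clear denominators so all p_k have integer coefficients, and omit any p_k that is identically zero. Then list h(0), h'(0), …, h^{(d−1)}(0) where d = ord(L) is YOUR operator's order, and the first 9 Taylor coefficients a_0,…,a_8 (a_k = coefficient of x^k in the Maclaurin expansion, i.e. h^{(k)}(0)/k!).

L = (18 - 8·x - 28·x^2 + 32·x^3 + 64·x^4) + (4 + 34·x + 24·x^2 + 64·x^3)·Dx + (-1 + x^2 + 8·x^3 + 16·x^4)·Dx^2  (order 2).
h: a_k = 32, 64, 416, 3200/3, 4128, 56768/5, 1636192/45, 32163584/315, 95087008/315, …
ICs: h(0) = 32, h′(0) = 64.

f: a_k = 4, 4, 20, 36, 116, 260, 724, 1764, 4660, …
g: a_k = 0, 8, 0, -16/3, 0, 16/15, 0, -32/315, 0, …
Sym-product of L_f,L_g gives L₀ (≤ ord 2).
Derive L from L₀ (diff closure).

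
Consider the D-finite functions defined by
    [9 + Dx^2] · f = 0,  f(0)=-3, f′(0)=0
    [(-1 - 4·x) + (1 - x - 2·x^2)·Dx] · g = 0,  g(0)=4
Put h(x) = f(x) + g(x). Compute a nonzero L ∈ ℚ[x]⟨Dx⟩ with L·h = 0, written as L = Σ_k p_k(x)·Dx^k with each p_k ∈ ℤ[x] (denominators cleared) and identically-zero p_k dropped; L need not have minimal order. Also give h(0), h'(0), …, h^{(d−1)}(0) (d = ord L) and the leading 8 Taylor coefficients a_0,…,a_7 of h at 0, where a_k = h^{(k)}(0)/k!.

f: a_k = -3, 0, 27/2, 0, -81/8, 0, 243/80, 0, …
g: a_k = 4, 4, 12, 20, 44, 84, 172, 340, …
Weyl lclm of L_f,L_g ⇒ L₀ (ord ≤ 3).
L = (-117 - 486·x - 135·x^2 - 360·x^3 - 540·x^4 - 432·x^5) + (45 - 63·x - 81·x^2 + 153·x^3 + 18·x^4 - 324·x^5 - 216·x^6)·Dx + (-13 - 54·x - 15·x^2 - 40·x^3 - 60·x^4 - 48·x^5)·Dx^2 + (5 - 7·x - 9·x^2 + 17·x^3 + 2·x^4 - 36·x^5 - 24·x^6)·Dx^3  (order 3).
h: a_k = 1, 4, 51/2, 20, 271/8, 84, 14003/80, 340, …
ICs: h(0) = 1, h′(0) = 4, h′′(0) = 51.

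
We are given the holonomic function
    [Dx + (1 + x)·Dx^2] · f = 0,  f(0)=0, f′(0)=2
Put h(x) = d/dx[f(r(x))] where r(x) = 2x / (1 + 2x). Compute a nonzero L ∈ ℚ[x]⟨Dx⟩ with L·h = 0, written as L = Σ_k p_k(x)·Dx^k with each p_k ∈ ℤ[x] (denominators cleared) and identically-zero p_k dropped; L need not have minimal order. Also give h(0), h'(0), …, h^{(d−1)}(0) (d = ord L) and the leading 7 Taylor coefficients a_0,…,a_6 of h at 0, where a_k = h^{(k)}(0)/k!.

f: a_k = 0, 2, -1, 2/3, -1/2, 2/5, -1/3, …
Substitute x→r, Dx→(1/r')Dx; clear ⇒ L₀.
h₀' ⇒ L via d/dx closure of L₀.
L = (6 + 16·x) + (1 + 6·x + 8·x^2)·Dx  (order 1).
h: a_k = 4, -24, 112, -480, 1984, -8064, 32512, …
ICs: h(0) = 4.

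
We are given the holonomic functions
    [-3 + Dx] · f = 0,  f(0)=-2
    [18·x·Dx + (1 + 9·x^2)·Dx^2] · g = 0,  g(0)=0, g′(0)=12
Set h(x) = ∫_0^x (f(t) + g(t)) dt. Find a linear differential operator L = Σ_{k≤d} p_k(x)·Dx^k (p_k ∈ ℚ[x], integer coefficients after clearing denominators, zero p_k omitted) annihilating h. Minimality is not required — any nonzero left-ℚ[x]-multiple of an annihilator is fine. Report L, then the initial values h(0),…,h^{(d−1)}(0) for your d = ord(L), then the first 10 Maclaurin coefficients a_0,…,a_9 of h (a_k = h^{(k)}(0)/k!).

L = (18 - 108·x - 162·x^2)·Dx^2 + (-9 + 27·x + 27·x^2 - 81·x^3)·Dx^3 + (1 + 3·x + 9·x^2 + 27·x^3)·Dx^4  (order 4).
h: a_k = 0, -2, 3, -3, -45/4, -27/20, 1269/40, -81/280, -350163/2240, -81/2240, …
ICs: h(0) = 0, h′(0) = -2, h′′(0) = 6, h′′′(0) = -18.

f: a_k = -2, -6, -9, -9, -27/4, -81/20, -81/40, -243/280, -729/2240, -243/2240, …
g: a_k = 0, 12, 0, -36, 0, 972/5, 0, -8748/7, 0, 8748, …
f+g: L₀ = lclm(L_f,L_g), ord ≤ 1+2.
h=∫h₀ ⇒ L = L₀·Dx.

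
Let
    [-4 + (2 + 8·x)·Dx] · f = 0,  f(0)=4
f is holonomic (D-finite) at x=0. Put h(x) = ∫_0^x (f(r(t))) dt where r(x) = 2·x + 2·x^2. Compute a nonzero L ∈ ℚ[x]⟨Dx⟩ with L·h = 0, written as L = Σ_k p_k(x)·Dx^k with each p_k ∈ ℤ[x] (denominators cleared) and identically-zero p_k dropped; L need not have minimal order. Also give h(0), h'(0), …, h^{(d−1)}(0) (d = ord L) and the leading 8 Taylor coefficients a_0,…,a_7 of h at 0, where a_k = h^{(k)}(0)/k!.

L = (-4 - 8·x)·Dx + (1 + 8·x + 8·x^2)·Dx^2  (order 2).
h: a_k = 0, 4, 8, -16/3, 16, -288/5, 704/3, -7296/7, …
ICs: h(0) = 0, h′(0) = 4.

f: a_k = 4, 8, -8, 16, -40, 112, -336, 1056, …
L₀ from L_f via x↦r, Dx↦r'^{-1}Dx.
h=∫h₀ ⇒ L = L₀·Dx.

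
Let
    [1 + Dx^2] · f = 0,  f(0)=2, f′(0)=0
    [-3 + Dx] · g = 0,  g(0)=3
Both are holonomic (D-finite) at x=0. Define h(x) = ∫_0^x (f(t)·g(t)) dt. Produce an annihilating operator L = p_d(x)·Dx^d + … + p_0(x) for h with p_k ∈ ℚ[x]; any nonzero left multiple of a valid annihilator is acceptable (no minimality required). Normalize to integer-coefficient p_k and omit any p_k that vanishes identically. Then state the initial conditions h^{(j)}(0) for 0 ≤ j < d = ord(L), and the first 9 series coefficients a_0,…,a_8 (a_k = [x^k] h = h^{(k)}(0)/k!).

L = 10·Dx - 6·Dx^2 + Dx^3  (order 3).
h: a_k = 0, 6, 9, 8, 9/2, 7/5, -1/10, -44/105, -83/280, …
ICs: h(0) = 0, h′(0) = 6, h′′(0) = 18.

f: a_k = 2, 0, -1, 0, 1/12, 0, -1/360, 0, 1/20160, …
g: a_k = 3, 9, 27/2, 27/2, 81/8, 243/40, 243/80, 729/560, 2187/4480, …
Product ⇒ symmetric product L₀, ord ≤ 2.
∫: right-multiply L₀ by Dx.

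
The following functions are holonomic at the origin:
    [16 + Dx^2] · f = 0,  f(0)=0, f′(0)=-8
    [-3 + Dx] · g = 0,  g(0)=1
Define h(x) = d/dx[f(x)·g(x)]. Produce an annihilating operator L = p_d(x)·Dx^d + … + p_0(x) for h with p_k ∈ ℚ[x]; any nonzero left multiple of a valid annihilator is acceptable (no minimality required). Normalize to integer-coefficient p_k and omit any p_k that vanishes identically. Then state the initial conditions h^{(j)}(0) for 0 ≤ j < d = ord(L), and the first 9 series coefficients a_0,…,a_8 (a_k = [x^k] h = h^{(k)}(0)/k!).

f: a_k = 0, -8, 0, 64/3, 0, -256/15, 0, 2048/315, 0, …
g: a_k = 1, 3, 9/2, 9/2, 27/8, 81/40, 81/80, 243/560, 729/4480, …
h₀=f·g: eliminate ⇒ L₀, order ≤ 2·1.
h=h₀': d/dx-closure on L₀ ⇒ L.
L = 25 - 6·Dx + Dx^2  (order 2).
h: a_k = -8, -48, -44, 112, 779/3, 858/5, -4031/90, -2108/15, -430441/5040, …
ICs: h(0) = -8, h′(0) = -48.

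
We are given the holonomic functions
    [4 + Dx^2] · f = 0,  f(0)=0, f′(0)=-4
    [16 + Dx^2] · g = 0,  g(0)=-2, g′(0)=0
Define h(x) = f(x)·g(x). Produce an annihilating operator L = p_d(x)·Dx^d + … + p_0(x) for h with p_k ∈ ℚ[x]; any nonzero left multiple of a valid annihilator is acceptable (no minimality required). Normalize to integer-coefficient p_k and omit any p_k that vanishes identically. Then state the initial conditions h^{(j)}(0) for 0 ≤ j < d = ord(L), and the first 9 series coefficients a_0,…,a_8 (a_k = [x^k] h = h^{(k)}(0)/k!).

f: a_k = 0, -4, 0, 8/3, 0, -8/15, 0, 16/315, 0, …
g: a_k = -2, 0, 16, 0, -64/3, 0, 512/45, 0, -1024/315, …
f·g: L₀ = L_f ⊗_s L_g, ord ≤ 2·2.
L = 144 + 40·Dx^2 + Dx^4  (order 4).
h: a_k = 0, 8, 0, -208/3, 0, 1936/15, 0, -34976/315, 0, …
ICs: h(0) = 0, h′(0) = 8, h′′(0) = 0, h′′′(0) = -416.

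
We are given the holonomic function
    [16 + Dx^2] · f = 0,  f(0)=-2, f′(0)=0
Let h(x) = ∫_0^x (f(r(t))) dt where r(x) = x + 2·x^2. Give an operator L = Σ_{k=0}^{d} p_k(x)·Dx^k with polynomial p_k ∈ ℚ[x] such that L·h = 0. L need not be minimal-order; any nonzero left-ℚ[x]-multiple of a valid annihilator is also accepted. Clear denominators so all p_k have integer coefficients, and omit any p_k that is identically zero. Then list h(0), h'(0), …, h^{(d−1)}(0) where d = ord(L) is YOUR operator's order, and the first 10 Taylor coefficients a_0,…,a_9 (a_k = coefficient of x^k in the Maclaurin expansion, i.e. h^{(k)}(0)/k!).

L = (16 + 192·x + 768·x^2 + 1024·x^3)·Dx - 4·Dx^2 + (1 + 4·x)·Dx^3  (order 3).
h: a_k = 0, -2, 0, 16/3, 16, 128/15, -256/9, -22528/315, -1024/15, 106496/2835, …
ICs: h(0) = 0, h′(0) = -2, h′′(0) = 0.

f: a_k = -2, 0, 16, 0, -64/3, 0, 512/45, 0, -1024/315, 0, …
h₀=f(r): pull back L_f along r ⇒ L₀.
h=∫h₀ ⇒ L = L₀·Dx.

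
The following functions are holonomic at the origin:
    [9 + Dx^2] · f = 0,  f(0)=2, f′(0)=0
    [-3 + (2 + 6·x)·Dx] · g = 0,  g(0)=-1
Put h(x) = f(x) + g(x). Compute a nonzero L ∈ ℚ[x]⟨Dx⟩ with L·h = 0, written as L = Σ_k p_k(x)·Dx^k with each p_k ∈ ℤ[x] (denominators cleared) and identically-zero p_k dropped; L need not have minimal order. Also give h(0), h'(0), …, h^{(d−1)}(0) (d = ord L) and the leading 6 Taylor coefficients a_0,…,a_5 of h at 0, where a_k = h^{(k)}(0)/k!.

f: a_k = 2, 0, -9, 0, 27/4, 0, …
g: a_k = -1, -3/2, 9/8, -27/16, 405/128, -1701/256, …
L₀ := lclm(L_f,L_g); ord L₀ ≤ 2+1.
L = (-63 - 216·x - 324·x^2) + (18 + 198·x + 648·x^2 + 648·x^3)·Dx + (-7 - 24·x - 36·x^2)·Dx^2 + (2 + 22·x + 72·x^2 + 72·x^3)·Dx^3  (order 3).
h: a_k = 1, -3/2, -63/8, -27/16, 1269/128, -1701/256, …
ICs: h(0) = 1, h′(0) = -3/2, h′′(0) = -63/4.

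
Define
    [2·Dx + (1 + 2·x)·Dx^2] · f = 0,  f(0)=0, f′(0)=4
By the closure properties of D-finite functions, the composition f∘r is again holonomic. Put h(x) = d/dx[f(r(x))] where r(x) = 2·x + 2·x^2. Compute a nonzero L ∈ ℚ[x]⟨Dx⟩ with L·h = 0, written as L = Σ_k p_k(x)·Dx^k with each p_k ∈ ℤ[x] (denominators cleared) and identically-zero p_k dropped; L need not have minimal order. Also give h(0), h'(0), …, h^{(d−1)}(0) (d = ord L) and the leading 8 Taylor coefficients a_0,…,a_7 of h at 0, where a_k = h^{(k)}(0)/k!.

f: a_k = 0, 4, -4, 16/3, -8, 64/5, -64/3, 256/7, …
h₀=f(r): pull back L_f along r ⇒ L₀.
Differentiate: ansatz ord ≤ ord L₀ ⇒ L.
L = 2 + (1 + 2·x)·Dx  (order 1).
h: a_k = 8, -16, 32, -64, 128, -256, 512, -1024, …
ICs: h(0) = 8.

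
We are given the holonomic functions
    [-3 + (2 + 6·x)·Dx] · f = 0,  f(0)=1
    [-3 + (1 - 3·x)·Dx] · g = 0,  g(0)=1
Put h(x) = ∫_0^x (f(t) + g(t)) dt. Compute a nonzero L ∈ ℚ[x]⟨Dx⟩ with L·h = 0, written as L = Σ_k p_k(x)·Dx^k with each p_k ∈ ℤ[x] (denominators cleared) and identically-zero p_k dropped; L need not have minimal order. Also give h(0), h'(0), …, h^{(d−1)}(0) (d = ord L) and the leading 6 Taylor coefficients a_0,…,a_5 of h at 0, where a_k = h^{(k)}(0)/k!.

f: a_k = 1, 3/2, -9/8, 27/16, -405/128, 1701/256, …
g: a_k = 1, 3, 9, 27, 81, 243, …
Weyl lclm of L_f,L_g ⇒ L₀ (ord ≤ 2).
h=∫h₀ ⇒ L = L₀·Dx.
L = (45 + 81·x)·Dx + (-27 - 126·x - 243·x^2)·Dx^2 + (2 + 18·x - 18·x^2 - 162·x^3)·Dx^3  (order 3).
h: a_k = 0, 2, 9/4, 21/8, 459/64, 9963/640, …
ICs: h(0) = 0, h′(0) = 2, h′′(0) = 9/2.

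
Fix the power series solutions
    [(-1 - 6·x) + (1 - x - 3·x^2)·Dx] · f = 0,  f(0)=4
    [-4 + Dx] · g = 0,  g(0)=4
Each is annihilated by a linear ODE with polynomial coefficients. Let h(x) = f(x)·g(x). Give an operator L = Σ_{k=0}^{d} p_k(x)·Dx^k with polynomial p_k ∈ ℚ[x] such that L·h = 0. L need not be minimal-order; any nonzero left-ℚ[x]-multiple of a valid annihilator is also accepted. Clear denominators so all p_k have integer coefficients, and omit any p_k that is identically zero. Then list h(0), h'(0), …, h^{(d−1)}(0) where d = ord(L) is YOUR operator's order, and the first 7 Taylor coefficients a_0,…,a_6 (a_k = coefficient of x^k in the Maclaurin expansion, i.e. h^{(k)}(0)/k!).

f: a_k = 4, 4, 16, 28, 76, 160, 388, …
g: a_k = 4, 16, 32, 128/3, 128/3, 512/15, 1024/45, …
Sym-product of L_f,L_g gives L₀ (≤ ord 1).
L = (5 + 2·x - 12·x^2) + (-1 + x + 3·x^2)·Dx  (order 1).
h: a_k = 16, 80, 256, 2000/3, 4816/3, 56128/15, 77840/9, …
ICs: h(0) = 16.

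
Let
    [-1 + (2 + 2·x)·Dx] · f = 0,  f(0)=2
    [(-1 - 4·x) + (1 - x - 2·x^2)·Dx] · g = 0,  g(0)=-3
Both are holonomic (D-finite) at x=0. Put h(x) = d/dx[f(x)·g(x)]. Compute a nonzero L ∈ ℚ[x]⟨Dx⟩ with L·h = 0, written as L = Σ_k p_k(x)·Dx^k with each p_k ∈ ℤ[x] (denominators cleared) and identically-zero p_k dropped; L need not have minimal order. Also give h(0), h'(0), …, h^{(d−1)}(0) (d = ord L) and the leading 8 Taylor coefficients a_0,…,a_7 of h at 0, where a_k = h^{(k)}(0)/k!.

f: a_k = 2, 1, -1/4, 1/8, -5/64, 7/128, -21/512, 33/1024, …
g: a_k = -3, -3, -9, -15, -33, -63, -129, -255, …
Product ⇒ symmetric product L₀, ord ≤ 1.
h=h₀': d/dx-closure on L₀ ⇒ L.
L = (9 + 20·x + 20·x^2) + (-2 - 2·x + 8·x^2 + 8·x^3)·Dx  (order 1).
h: a_k = -9, -81/2, -927/8, -5049/16, -100035/128, -482247/256, -4491963/1024, -20553993/2048, …
ICs: h(0) = -9.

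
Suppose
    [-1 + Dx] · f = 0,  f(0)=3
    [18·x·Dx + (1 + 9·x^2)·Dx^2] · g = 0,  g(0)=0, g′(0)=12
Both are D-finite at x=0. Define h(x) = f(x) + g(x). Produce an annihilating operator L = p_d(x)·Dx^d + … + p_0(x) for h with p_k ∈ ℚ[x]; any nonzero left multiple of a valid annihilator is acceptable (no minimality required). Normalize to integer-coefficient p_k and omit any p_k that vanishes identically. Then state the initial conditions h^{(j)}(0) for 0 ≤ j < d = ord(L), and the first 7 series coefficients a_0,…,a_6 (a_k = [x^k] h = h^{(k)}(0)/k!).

L = (18 - 18·x - 486·x^2 - 162·x^3)·Dx + (-19 + 468·x^2 - 81·x^4)·Dx^2 + (1 + 18·x + 18·x^2 + 162·x^3 + 81·x^4)·Dx^3  (order 3).
h: a_k = 3, 15, 3/2, -71/2, 1/8, 7777/40, 1/240, …
ICs: h(0) = 3, h′(0) = 15, h′′(0) = 3.

f: a_k = 3, 3, 3/2, 1/2, 1/8, 1/40, 1/240, …
g: a_k = 0, 12, 0, -36, 0, 972/5, 0, …
Weyl lclm of L_f,L_g ⇒ L₀ (ord ≤ 3).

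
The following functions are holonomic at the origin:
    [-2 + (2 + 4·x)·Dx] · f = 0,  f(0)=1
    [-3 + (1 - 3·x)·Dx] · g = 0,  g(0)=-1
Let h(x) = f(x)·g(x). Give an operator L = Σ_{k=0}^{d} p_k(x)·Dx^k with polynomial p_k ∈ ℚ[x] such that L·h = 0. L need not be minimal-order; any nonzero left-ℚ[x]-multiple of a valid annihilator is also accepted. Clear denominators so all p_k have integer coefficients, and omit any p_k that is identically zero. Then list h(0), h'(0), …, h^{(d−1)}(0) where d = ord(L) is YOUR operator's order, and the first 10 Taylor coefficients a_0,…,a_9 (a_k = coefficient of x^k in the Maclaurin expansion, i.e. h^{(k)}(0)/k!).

L = (4 + 3·x) + (-1 + x + 6·x^2)·Dx  (order 1).
h: a_k = -1, -4, -23/2, -35, -835/8, -314, -15051/16, -22593/8, -1084035/128, -813205/32, …
ICs: h(0) = -1.

f: a_k = 1, 1, -1/2, 1/2, -5/8, 7/8, -21/16, 33/16, -429/128, 715/128, …
g: a_k = -1, -3, -9, -27, -81, -243, -729, -2187, -6561, -19683, …
h₀=f·g: eliminate ⇒ L₀, order ≤ 1·1.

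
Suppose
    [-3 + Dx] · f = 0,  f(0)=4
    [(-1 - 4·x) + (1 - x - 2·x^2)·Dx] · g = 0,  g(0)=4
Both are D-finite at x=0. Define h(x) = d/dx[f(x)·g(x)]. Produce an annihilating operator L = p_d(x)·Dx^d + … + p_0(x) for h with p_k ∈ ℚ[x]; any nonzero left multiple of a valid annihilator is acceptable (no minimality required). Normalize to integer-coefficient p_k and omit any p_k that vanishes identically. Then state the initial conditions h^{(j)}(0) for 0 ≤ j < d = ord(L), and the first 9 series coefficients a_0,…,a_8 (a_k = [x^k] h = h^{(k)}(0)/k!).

L = (21 + 12·x - 39·x^2 - 12·x^3 + 36·x^4) + (-4 + 3·x + 15·x^2 - 4·x^3 - 12·x^4)·Dx  (order 1).
h: a_k = 64, 336, 1104, 3032, 7632, 91758/5, 214142/5, 3426681/35, 2202813/10, …
ICs: h(0) = 64.

f: a_k = 4, 12, 18, 18, 27/2, 81/10, 81/20, 243/140, 729/1120, …
g: a_k = 4, 4, 12, 20, 44, 84, 172, 340, 684, …
Product ⇒ symmetric product L₀, ord ≤ 1.
h₀' ⇒ L via d/dx closure of L₀.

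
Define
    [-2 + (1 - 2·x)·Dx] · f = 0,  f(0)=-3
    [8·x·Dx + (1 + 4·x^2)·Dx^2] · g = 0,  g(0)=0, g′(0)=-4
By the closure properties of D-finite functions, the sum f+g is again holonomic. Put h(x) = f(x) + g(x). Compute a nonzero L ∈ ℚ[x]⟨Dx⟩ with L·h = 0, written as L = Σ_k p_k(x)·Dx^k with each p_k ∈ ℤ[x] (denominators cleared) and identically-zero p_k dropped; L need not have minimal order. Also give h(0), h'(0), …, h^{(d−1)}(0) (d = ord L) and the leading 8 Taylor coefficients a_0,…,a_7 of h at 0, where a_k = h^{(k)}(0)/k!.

f: a_k = -3, -6, -12, -24, -48, -96, -192, -384, …
g: a_k = 0, -4, 0, 16/3, 0, -64/5, 0, 256/7, …
h₀=f+g: left-lcm gives L₀, ord ≤ 3.
L = (-8 + 64·x + 96·x^2)·Dx + (8 - 8·x + 32·x^2 + 96·x^3)·Dx^2 + (-1 + 16·x^4)·Dx^3  (order 3).
h: a_k = -3, -10, -12, -56/3, -48, -544/5, -192, -2432/7, …
ICs: h(0) = -3, h′(0) = -10, h′′(0) = -24.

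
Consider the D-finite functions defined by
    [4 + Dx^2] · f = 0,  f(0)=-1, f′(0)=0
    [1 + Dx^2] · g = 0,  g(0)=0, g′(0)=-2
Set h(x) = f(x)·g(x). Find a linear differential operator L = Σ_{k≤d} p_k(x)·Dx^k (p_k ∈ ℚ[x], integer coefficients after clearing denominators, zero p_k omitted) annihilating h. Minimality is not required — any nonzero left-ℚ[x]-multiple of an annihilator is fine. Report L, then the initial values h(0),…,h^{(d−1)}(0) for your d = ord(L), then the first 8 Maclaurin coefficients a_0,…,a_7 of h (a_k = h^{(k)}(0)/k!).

f: a_k = -1, 0, 2, 0, -2/3, 0, 4/45, 0, …
g: a_k = 0, -2, 0, 1/3, 0, -1/60, 0, 1/2520, …
L₀ := L_f ⊗_s L_g (sym. prod.), ord ≤ 4.
L = 9 + 10·Dx^2 + Dx^4  (order 4).
h: a_k = 0, 2, 0, -13/3, 0, 121/60, 0, -1093/2520, …
ICs: h(0) = 0, h′(0) = 2, h′′(0) = 0, h′′′(0) = -26.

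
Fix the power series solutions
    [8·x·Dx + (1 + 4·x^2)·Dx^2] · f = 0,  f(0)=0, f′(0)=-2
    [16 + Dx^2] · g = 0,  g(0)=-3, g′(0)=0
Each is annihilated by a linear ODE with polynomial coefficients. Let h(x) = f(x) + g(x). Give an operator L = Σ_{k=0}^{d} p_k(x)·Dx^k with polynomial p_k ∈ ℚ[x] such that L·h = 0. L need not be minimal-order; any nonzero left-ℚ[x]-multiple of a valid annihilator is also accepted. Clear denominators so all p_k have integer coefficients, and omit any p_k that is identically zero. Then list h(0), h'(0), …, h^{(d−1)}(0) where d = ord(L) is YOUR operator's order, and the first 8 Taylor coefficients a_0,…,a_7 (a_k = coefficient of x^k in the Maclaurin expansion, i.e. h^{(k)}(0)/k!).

L = (-512·x + 5120·x^3 + 4096·x^5)·Dx + (16 + 512·x^2 + 2304·x^4 + 2048·x^6)·Dx^2 + (-32·x + 320·x^3 + 256·x^5)·Dx^3 + (1 + 32·x^2 + 144·x^4 + 128·x^6)·Dx^4  (order 4).
h: a_k = -3, -2, 24, 8/3, -32, -32/5, 256/15, 128/7, …
ICs: h(0) = -3, h′(0) = -2, h′′(0) = 48, h′′′(0) = 16.

f: a_k = 0, -2, 0, 8/3, 0, -32/5, 0, 128/7, …
g: a_k = -3, 0, 24, 0, -32, 0, 256/15, 0, …
h₀=f+g: left-lcm gives L₀, ord ≤ 4.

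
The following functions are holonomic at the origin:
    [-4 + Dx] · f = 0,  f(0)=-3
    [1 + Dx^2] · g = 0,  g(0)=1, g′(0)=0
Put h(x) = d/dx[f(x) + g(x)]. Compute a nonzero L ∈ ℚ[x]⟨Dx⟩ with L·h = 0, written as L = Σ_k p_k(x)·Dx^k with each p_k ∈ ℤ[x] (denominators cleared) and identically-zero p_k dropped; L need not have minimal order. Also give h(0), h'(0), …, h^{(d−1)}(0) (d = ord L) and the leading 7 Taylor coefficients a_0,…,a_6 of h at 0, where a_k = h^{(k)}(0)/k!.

f: a_k = -3, -12, -24, -32, -32, -128/5, -256/15, …
g: a_k = 1, 0, -1/2, 0, 1/24, 0, -1/720, …
L₀ := lclm(L_f,L_g); ord L₀ ≤ 1+2.
h₀' ⇒ L via d/dx closure of L₀.
L = 4 - Dx + 4·Dx^2 - Dx^3  (order 3).
h: a_k = -12, -49, -96, -767/6, -128, -12289/120, -1024/15, …
ICs: h(0) = -12, h′(0) = -49, h′′(0) = -192.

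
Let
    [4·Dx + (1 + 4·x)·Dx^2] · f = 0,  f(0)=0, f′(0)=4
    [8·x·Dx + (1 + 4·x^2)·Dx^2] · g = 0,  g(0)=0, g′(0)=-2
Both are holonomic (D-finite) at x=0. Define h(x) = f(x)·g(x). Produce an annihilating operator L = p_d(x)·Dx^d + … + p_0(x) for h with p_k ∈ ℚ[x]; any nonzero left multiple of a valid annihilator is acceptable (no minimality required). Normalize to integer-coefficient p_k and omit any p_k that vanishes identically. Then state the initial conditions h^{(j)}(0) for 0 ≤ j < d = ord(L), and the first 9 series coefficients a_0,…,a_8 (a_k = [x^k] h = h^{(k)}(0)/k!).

L = (96 + 640·x + 1408·x^2 + 7680·x^3 + 15360·x^4 + 26624·x^5 + 8192·x^7)·Dx + (24 + 320·x + 2656·x^2 + 9728·x^3 + 28160·x^4 + 47616·x^5 + 71680·x^6 + 6144·x^7 + 28672·x^8)·Dx^2 + (12 + 104·x + 672·x^2 + 2976·x^3 + 8256·x^4 + 18048·x^5 + 24576·x^6 + 35328·x^7 + 6144·x^8 + 16384·x^9)·Dx^3 + (1 + 12·x + 68·x^2 + 256·x^3 + 696·x^4 + 1536·x^5 + 2688·x^6 + 3072·x^7 + 4224·x^8 + 1024·x^9 + 2048·x^10)·Dx^4  (order 4).
h: a_k = 0, 0, -8, 16, -32, 320/3, -17024/45, 18688/15, -20992/5, …
ICs: h(0) = 0, h′(0) = 0, h′′(0) = -16, h′′′(0) = 96.

f: a_k = 0, 4, -8, 64/3, -64, 1024/5, -2048/3, 16384/7, -8192, …
g: a_k = 0, -2, 0, 8/3, 0, -32/5, 0, 128/7, 0, …
h₀=f·g: eliminate ⇒ L₀, order ≤ 2·2.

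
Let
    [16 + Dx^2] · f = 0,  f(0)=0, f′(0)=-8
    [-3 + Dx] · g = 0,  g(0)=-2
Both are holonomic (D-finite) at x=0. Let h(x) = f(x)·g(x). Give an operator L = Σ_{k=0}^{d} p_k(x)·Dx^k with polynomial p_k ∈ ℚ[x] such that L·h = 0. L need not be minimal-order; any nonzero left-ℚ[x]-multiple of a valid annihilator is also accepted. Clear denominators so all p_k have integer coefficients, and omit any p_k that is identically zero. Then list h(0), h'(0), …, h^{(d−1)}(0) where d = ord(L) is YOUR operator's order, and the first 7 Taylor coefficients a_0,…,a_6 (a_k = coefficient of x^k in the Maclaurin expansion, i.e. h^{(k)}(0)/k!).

L = 25 - 6·Dx + Dx^2  (order 2).
h: a_k = 0, 16, 48, 88/3, -56, -1558/15, -286/5, …
ICs: h(0) = 0, h′(0) = 16.

f: a_k = 0, -8, 0, 64/3, 0, -256/15, 0, …
g: a_k = -2, -6, -9, -9, -27/4, -81/20, -81/40, …
Product ⇒ symmetric product L₀, ord ≤ 2.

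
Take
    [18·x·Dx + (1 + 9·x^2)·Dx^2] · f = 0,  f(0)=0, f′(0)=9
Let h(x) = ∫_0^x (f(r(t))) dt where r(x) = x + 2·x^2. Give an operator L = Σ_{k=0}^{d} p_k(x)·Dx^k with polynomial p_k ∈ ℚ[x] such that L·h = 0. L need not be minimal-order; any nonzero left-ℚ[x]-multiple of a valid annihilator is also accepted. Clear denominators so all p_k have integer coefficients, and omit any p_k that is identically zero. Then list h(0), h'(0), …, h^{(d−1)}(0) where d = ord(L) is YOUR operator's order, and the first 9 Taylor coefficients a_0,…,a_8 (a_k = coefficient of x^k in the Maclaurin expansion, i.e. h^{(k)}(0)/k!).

L = (-4 + 18·x + 144·x^2 + 432·x^3 + 432·x^4)·Dx^2 + (1 + 4·x + 9·x^2 + 72·x^3 + 180·x^4 + 144·x^5)·Dx^3  (order 3).
h: a_k = 0, 0, 9/2, 6, -27/4, -162/5, -297/10, 1242/7, 34263/56, …
ICs: h(0) = 0, h′(0) = 0, h′′(0) = 9.

f: a_k = 0, 9, 0, -27, 0, 729/5, 0, -6561/7, 0, …
Change of var in L_f (x↦r) gives L₀.
∫: right-multiply L₀ by Dx.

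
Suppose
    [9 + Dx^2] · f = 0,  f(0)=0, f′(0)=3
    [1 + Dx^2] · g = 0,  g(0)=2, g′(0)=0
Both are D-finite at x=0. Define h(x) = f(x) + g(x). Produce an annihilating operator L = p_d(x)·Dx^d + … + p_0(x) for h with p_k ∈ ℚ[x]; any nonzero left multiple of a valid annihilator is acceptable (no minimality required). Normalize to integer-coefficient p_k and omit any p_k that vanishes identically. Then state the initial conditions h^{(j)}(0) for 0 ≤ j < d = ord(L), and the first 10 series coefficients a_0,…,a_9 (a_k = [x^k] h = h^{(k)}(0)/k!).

f: a_k = 0, 3, 0, -9/2, 0, 81/40, 0, -243/560, 0, 243/4480, …
g: a_k = 2, 0, -1, 0, 1/12, 0, -1/360, 0, 1/20160, 0, …
h₀=f+g: left-lcm gives L₀, ord ≤ 4.
L = 9 + 10·Dx^2 + Dx^4  (order 4).
h: a_k = 2, 3, -1, -9/2, 1/12, 81/40, -1/360, -243/560, 1/20160, 243/4480, …
ICs: h(0) = 2, h′(0) = 3, h′′(0) = -2, h′′′(0) = -27.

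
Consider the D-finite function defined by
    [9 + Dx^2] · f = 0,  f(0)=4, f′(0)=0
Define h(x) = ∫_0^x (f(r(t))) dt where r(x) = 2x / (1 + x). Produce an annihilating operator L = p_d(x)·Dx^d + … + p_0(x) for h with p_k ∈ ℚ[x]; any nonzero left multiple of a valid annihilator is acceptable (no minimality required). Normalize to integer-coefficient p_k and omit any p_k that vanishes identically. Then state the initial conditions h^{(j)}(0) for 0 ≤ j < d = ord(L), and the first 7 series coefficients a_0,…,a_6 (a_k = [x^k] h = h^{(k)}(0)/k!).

f: a_k = 4, 0, -18, 0, 27/2, 0, -81/20, …
Substitute x→r, Dx→(1/r')Dx; clear ⇒ L₀.
h=∫h₀ ⇒ L = L₀·Dx.
L = 36·Dx + (2 + 6·x + 6·x^2 + 2·x^3)·Dx^2 + (1 + 4·x + 6·x^2 + 4·x^3 + x^4)·Dx^3  (order 3).
h: a_k = 0, 4, 0, -24, 36, 0, -96, …
ICs: h(0) = 0, h′(0) = 4, h′′(0) = 0.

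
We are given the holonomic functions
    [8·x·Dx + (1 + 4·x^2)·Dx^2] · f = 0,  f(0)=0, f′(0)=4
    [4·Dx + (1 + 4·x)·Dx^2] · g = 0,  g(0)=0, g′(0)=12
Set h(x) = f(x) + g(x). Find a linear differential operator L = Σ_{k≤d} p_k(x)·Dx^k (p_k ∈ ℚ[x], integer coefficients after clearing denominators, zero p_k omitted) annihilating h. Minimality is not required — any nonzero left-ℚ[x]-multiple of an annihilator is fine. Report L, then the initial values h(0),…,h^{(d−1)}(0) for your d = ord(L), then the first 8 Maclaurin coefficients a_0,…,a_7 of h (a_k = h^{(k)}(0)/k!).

f: a_k = 0, 4, 0, -16/3, 0, 64/5, 0, -256/7, …
g: a_k = 0, 12, -24, 64, -192, 3072/5, -2048, 49152/7, …
Sum ⇒ L₀ = lclm(L_f,L_g) in ℚ(x)⟨Dx⟩.
L = (-8 - 96·x + 96·x^2 + 128·x^3)·Dx + (-10 - 16·x - 72·x^2 + 192·x^3 + 256·x^4)·Dx^2 + (-1 - 2·x + 8·x^2 + 8·x^3 + 48·x^4 + 64·x^5)·Dx^3  (order 3).
h: a_k = 0, 16, -24, 176/3, -192, 3136/5, -2048, 48896/7, …
ICs: h(0) = 0, h′(0) = 16, h′′(0) = -48.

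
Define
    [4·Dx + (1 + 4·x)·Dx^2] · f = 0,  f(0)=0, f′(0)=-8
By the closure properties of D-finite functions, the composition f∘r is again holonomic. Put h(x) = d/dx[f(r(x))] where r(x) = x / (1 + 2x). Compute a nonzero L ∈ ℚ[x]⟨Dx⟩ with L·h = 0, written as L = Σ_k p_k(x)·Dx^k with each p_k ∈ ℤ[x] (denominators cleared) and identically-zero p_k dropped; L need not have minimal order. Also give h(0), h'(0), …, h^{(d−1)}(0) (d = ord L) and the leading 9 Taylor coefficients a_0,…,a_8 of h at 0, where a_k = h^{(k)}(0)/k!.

f: a_k = 0, -8, 16, -128/3, 128, -2048/5, 4096/3, -32768/7, 16384, …
h₀=f(r): pull back L_f along r ⇒ L₀.
h=h₀': d/dx-closure on L₀ ⇒ L.
L = (8 + 24·x) + (1 + 8·x + 12·x^2)·Dx  (order 1).
h: a_k = -8, 64, -416, 2560, -15488, 93184, -559616, 3358720, -20154368, …
ICs: h(0) = -8.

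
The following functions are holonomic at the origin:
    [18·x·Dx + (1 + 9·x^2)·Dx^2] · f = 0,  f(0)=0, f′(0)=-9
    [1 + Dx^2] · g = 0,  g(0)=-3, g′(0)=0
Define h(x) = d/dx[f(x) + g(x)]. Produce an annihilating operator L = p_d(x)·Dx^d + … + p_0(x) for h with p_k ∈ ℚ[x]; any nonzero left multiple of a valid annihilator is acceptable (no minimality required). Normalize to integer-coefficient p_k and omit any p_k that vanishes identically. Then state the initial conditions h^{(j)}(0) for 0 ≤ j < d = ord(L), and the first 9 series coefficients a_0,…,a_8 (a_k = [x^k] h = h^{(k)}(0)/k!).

f: a_k = 0, -9, 0, 27, 0, -729/5, 0, 6561/7, 0, …
g: a_k = -3, 0, 3/2, 0, -1/8, 0, 1/240, 0, -1/13440, …
L₀ := lclm(L_f,L_g); ord L₀ ≤ 2+2.
h=h₀': d/dx-closure on L₀ ⇒ L.
L = (-1926·x + 17820·x^3 + 1458·x^5) + (-17 + 351·x^2 + 4617·x^4 + 729·x^6)·Dx + (-1926·x + 17820·x^3 + 1458·x^5)·Dx^2 + (-17 + 351·x^2 + 4617·x^4 + 729·x^6)·Dx^3  (order 3).
h: a_k = -9, 3, 81, -1/2, -729, 1/40, 6561, -1/1680, -59049, …
ICs: h(0) = -9, h′(0) = 3, h′′(0) = 162.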